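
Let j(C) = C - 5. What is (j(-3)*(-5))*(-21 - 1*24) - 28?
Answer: -1828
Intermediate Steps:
j(C) = -5 + C
(j(-3)*(-5))*(-21 - 1*24) - 28 = ((-5 - 3)*(-5))*(-21 - 1*24) - 28 = (-8*(-5))*(-21 - 24) - 28 = 40*(-45) - 28 = -1800 - 28 = -1828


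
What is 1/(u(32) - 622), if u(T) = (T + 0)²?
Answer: 1/402 ≈ 0.0024876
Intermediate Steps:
u(T) = T²
1/(u(32) - 622) = 1/(32² - 622) = 1/(1024 - 622) = 1/402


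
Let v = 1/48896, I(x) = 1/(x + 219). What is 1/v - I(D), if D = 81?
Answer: 14668799/300 ≈ 48896.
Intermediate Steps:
I(x) = 1/(219 + x)
v = 1/48896 ≈ 2.0452e-5
1/v - I(D) = 1/(1/48896) - 1/(219 + 81) = 48896 - 1/300 = 14668799/300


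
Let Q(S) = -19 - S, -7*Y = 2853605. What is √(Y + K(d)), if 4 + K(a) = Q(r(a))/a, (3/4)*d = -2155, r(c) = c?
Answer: I*√371066508009085/30170 ≈ 638.48*I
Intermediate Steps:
Y = -2853605/7 (Y = -⅐*2853605 = -2853605/7 ≈ -4.0766e+5)
d = -8620/3 (d = (4/3)*(-2155) = -8620/3 ≈ -2873.3)
K(a) = -4 + (-19 - a)/a
√(Y + K(d)) = √(-2853605/7 + (-5 - 19/(-8620/3))) = √(-2853605/7 + (-5 - 19*(-3/8620))) = √(-2853605/7 + (-5 + 57/8620)) = √(-2853605/7 - 43043/8620) = √(-24598376401/60340) = I*√371066508009085/30170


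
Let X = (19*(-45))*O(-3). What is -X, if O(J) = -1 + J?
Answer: -3420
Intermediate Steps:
X = 3420 (X = (19*(-45))*(-1 - 3) = -855*(-4) = 3420)
-X = -1*3420 = -3420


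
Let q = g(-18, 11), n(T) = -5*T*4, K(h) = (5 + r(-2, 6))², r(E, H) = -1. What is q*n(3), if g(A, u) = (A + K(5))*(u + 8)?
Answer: 2280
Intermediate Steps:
K(h) = 16 (K(h) = (5 - 1)² = 4² = 16)
n(T) = -20*T
g(A, u) = (8 + u)*(16 + A) (g(A, u) = (A + 16)*(u + 8) = (16 + A)*(8 + u) = (8 + u)*(16 + A))
q = -38 (q = 128 + 8*(-18) + 16*11 - 18*11 = 128 - 144 + 176 - 198 = -38)
q*n(3) = -(-760)*3 = -38*(-60) = 2280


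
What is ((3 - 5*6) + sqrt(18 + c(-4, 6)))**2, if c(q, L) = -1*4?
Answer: (27 - sqrt(14))**2 ≈ 540.95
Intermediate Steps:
c(q, L) = -4
((3 - 5*6) + sqrt(18 + c(-4, 6)))**2 = ((3 - 5*6) + sqrt(18 - 4))**2 = ((3 - 30) + sqrt(14))**2 = (-27 + sqrt(14))**2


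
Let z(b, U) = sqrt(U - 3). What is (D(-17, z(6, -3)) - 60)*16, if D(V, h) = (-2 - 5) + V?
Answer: -1344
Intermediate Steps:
z(b, U) = sqrt(-3 + U)
D(V, h) = -7 + V
(D(-17, z(6, -3)) - 60)*16 = ((-7 - 17) - 60)*16 = (-24 - 60)*16 = -84*16 = -1344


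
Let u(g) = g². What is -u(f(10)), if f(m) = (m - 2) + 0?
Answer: -64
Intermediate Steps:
f(m) = -2 + m (f(m) = (-2 + m) + 0 = -2 + m)
-u(f(10)) = -(-2 + 10)² = -1*8² = -1*64 = -64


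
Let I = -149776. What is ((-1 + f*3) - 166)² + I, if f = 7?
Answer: -128460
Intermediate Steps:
((-1 + f*3) - 166)² + I = ((-1 + 7*3) - 166)² - 149776 = ((-1 + 21) - 166)² - 149776 = (20 - 166)² - 149776 = (-146)² - 149776 = 21316 - 149776 = -128460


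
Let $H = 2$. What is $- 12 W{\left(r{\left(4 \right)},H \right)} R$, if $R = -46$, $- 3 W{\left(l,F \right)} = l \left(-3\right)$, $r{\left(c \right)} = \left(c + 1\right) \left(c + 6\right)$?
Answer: $27600$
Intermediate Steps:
$r{\left(c \right)} = \left(1 + c\right) \left(6 + c\right)$
$W{\left(l,F \right)} = l$ ($W{\left(l,F \right)} = - \frac{l \left(-3\right)}{3} = - \frac{\left(-3\right) l}{3} = l$)
$- 12 W{\left(r{\left(4 \right)},H \right)} R = - 12 \left(6 + 4^{2} + 7 \cdot 4\right) \left(-46\right) = - 12 \left(6 + 16 + 28\right) \left(-46\right) = \left(-12\right) 50 \left(-46\right) = \left(-600\right) \left(-46\right) = 27600$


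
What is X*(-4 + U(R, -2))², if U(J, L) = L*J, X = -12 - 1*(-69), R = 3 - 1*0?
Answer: 5700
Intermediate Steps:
R = 3 (R = 3 + 0 = 3)
X = 57 (X = -12 + 69 = 57)
U(J, L) = J*L
X*(-4 + U(R, -2))² = 57*(-4 + 3*(-2))² = 57*(-4 - 6)² = 57*(-10)² = 57*100 = 5700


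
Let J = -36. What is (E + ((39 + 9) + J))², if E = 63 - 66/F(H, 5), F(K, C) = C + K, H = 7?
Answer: 19321/4 ≈ 4830.3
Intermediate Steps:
E = 115/2 (E = 63 - 66/(5 + 7) = 63 - 66/12 = 63 - 66*1/12 = 63 - 11/2 = 115/2 ≈ 57.500)
(E + ((39 + 9) + J))² = (115/2 + ((39 + 9) - 36))² = (115/2 + (48 - 36))² = (115/2 + 12)² = (139/2)² = 19321/4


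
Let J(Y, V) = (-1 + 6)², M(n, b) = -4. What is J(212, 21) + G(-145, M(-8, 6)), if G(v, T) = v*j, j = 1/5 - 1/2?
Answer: 137/2 ≈ 68.500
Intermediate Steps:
j = -3/10 (j = 1*(⅕) - 1*½ = ⅕ - ½ = -3/10 ≈ -0.30000)
J(Y, V) = 25 (J(Y, V) = 5² = 25)
G(v, T) = -3*v/10 (G(v, T) = v*(-3/10) = -3*v/10)
J(212, 21) + G(-145, M(-8, 6)) = 25 - 3/10*(-145) = 25 + 87/2 = 137/2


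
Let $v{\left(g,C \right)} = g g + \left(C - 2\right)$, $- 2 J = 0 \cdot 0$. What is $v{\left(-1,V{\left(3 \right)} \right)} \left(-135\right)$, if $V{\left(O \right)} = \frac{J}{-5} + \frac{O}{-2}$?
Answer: $\frac{675}{2} \approx 337.5$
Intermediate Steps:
$J = 0$ ($J = - \frac{0 \cdot 0}{2} = \left(- \frac{1}{2}\right) 0 = 0$)
$V{\left(O \right)} = - \frac{O}{2}$ ($V{\left(O \right)} = \frac{0}{-5} + \frac{O}{-2} = 0 \left(- \frac{1}{5}\right) + O \left(- \frac{1}{2}\right) = 0 - \frac{O}{2} = - \frac{O}{2}$)
$v{\left(g,C \right)} = -2 + C + g^{2}$ ($v{\left(g,C \right)} = g^{2} + \left(C - 2\right) = g^{2} + \left(-2 + C\right) = -2 + C + g^{2}$)
$v{\left(-1,V{\left(3 \right)} \right)} \left(-135\right) = \left(-2 - \frac{3}{2} + \left(-1\right)^{2}\right) \left(-135\right) = \left(-2 - \frac{3}{2} + 1\right) \left(-135\right) = \left(- \frac{5}{2}\right) \left(-135\right) = \frac{675}{2}$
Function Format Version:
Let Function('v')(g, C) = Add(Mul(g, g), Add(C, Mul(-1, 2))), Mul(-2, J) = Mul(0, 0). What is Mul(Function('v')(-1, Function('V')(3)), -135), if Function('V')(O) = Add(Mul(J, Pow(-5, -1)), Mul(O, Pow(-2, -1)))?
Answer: Rational(675, 2) ≈ 337.50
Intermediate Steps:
J = 0 (J = Mul(Rational(-1, 2), Mul(0, 0)) = Mul(Rational(-1, 2), 0) = 0)
Function('V')(O) = Mul(Rational(-1, 2), O) (Function('V')(O) = Add(Mul(0, Pow(-5, -1)), Mul(O, Pow(-2, -1))) = Add(Mul(0, Rational(-1, 5)), Mul(O, Rational(-1, 2))) = Add(0, Mul(Rational(-1, 2), O)) = Mul(Rational(-1, 2), O))
Function('v')(g, C) = Add(-2, C, Pow(g, 2)) (Function('v')(g, C) = Add(Pow(g, 2), Add(C, -2)) = Add(Pow(g, 2), Add(-2, C)) = Add(-2, C, Pow(g, 2)))
Mul(Function('v')(-1, Function('V')(3)), -135) = Mul(Add(-2, Mul(Rational(-1, 2), 3), Pow(-1, 2)), -135) = Mul(Add(-2, Rational(-3, 2), 1), -135) = Mul(Rational(-5, 2), -135) = Rational(675, 2)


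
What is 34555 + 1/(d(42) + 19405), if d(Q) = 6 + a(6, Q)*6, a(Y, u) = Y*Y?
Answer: 678210986/19627 ≈ 34555.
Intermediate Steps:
a(Y, u) = Y²
d(Q) = 222 (d(Q) = 6 + 6²*6 = 6 + 36*6 = 6 + 216 = 222)
34555 + 1/(d(42) + 19405) = 34555 + 1/(222 + 19405) = 34555 + 1/19627 = 678210986/19627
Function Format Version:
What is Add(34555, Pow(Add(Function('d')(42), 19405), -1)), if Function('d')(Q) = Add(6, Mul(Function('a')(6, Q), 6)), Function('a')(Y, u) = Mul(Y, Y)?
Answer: Rational(678210986, 19627) ≈ 34555.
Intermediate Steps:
Function('a')(Y, u) = Pow(Y, 2)
Function('d')(Q) = 222 (Function('d')(Q) = Add(6, Mul(Pow(6, 2), 6)) = Add(6, Mul(36, 6)) = Add(6, 216) = 222)
Add(34555, Pow(Add(Function('d')(42), 19405), -1)) = Add(34555, Pow(Add(222, 19405), -1)) = Add(34555, Pow(19627, -1)) = Add(34555, Rational(1, 19627)) = Rational(678210986, 19627)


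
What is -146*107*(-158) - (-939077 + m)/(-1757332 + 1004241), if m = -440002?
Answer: 1858835062037/753091 ≈ 2.4683e+6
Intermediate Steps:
-146*107*(-158) - (-939077 + m)/(-1757332 + 1004241) = -146*107*(-158) - (-939077 - 440002)/(-1757332 + 1004241) = -15622*(-158) - (-1379079)/(-753091) = 2468276 - (-1379079)*(-1)/753091 = 2468276 - 1*1379079/753091 = 2468276 - 1379079/753091 = 1858835062037/753091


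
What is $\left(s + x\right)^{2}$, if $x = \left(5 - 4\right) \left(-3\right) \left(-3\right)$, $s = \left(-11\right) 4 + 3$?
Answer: $1024$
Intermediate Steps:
$s = -41$ ($s = -44 + 3 = -41$)
$x = 9$ ($x = \left(5 - 4\right) \left(-3\right) \left(-3\right) = 1 \left(-3\right) \left(-3\right) = \left(-3\right) \left(-3\right) = 9$)
$\left(s + x\right)^{2} = \left(-41 + 9\right)^{2} = \left(-32\right)^{2} = 1024$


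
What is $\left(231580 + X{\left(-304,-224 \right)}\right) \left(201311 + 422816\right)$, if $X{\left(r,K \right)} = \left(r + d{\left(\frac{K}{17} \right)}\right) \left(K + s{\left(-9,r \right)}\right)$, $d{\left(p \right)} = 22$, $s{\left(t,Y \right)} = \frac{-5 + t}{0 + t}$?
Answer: $\frac{551059203856}{3} \approx 1.8369 \cdot 10^{11}$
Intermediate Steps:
$s{\left(t,Y \right)} = \frac{-5 + t}{t}$
$X{\left(r,K \right)} = \left(22 + r\right) \left(\frac{14}{9} + K\right)$ ($X{\left(r,K \right)} = \left(r + 22\right) \left(K + \frac{-5 - 9}{-9}\right) = \left(22 + r\right) \left(K - - \frac{14}{9}\right) = \left(22 + r\right) \left(K + \frac{14}{9}\right) = \left(22 + r\right) \left(\frac{14}{9} + K\right)$)
$\left(231580 + X{\left(-304,-224 \right)}\right) \left(201311 + 422816\right) = \left(231580 + \left(\frac{308}{9} + 22 \left(-224\right) + \frac{14}{9} \left(-304\right) - -68096\right)\right) \left(201311 + 422816\right) = \left(231580 + \left(\frac{308}{9} - 4928 - \frac{4256}{9} + 68096\right)\right) 624127 = \left(231580 + \frac{188188}{3}\right) 624127 = \frac{882928}{3} \cdot 624127 = \frac{551059203856}{3}$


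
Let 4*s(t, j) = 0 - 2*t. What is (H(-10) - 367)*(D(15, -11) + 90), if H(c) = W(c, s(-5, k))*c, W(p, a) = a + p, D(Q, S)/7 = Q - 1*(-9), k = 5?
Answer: -75336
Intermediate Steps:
D(Q, S) = 63 + 7*Q (D(Q, S) = 7*(Q - 1*(-9)) = 7*(Q + 9) = 7*(9 + Q) = 63 + 7*Q)
s(t, j) = -t/2 (s(t, j) = (0 - 2*t)/4 = (-2*t)/4 = -t/2)
H(c) = c*(5/2 + c) (H(c) = (-½*(-5) + c)*c = (5/2 + c)*c = c*(5/2 + c))
(H(-10) - 367)*(D(15, -11) + 90) = ((½)*(-10)*(5 + 2*(-10)) - 367)*((63 + 7*15) + 90) = ((½)*(-10)*(5 - 20) - 367)*((63 + 105) + 90) = ((½)*(-10)*(-15) - 367)*(168 + 90) = (75 - 367)*258 = -292*258 = -75336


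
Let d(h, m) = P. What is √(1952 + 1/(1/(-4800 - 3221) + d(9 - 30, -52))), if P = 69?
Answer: 3*√16608644209906/276724 ≈ 44.182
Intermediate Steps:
d(h, m) = 69
√(1952 + 1/(1/(-4800 - 3221) + d(9 - 30, -52))) = √(1952 + 1/(1/(-4800 - 3221) + 69)) = √(1952 + 1/(1/(-8021) + 69)) = √(1952 + 1/(-1/8021 + 69)) = √(1952 + 1/(553448/8021)) = √(1952 + 8021/553448) = √(1080338517/553448) = 3*√16608644209906/276724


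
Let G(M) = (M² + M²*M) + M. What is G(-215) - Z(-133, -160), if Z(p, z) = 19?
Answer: -9892384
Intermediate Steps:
G(M) = M + M² + M³ (G(M) = (M² + M³) + M = M + M² + M³)
G(-215) - Z(-133, -160) = -215*(1 - 215 + (-215)²) - 1*19 = -215*(1 - 215 + 46225) - 19 = -215*46011 - 19 = -9892365 - 19 = -9892384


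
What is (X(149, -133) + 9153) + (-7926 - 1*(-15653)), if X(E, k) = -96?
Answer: 16784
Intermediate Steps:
(X(149, -133) + 9153) + (-7926 - 1*(-15653)) = (-96 + 9153) + (-7926 - 1*(-15653)) = 9057 + (-7926 + 15653) = 9057 + 7727 = 16784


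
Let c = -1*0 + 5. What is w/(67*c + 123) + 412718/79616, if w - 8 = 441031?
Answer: 8825696467/9116032 ≈ 968.15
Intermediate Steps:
w = 441039 (w = 8 + 441031 = 441039)
c = 5 (c = 0 + 5 = 5)
w/(67*c + 123) + 412718/79616 = 441039/(67*5 + 123) + 412718/79616 = 441039/(335 + 123) + 412718*(1/79616) = 441039/458 + 206359/39808 = 8825696467/9116032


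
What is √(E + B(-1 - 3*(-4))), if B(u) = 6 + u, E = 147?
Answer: 2*√41 ≈ 12.806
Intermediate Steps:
√(E + B(-1 - 3*(-4))) = √(147 + (6 + (-1 - 3*(-4)))) = √(147 + (6 + (-1 + 12))) = √(147 + (6 + 11)) = √(147 + 17) = √164 = 2*√41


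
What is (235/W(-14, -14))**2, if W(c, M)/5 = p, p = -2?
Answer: 2209/4 ≈ 552.25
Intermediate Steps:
W(c, M) = -10 (W(c, M) = 5*(-2) = -10)
(235/W(-14, -14))**2 = (235/(-10))**2 = (235*(-1/10))**2 = (-47/2)**2 = 2209/4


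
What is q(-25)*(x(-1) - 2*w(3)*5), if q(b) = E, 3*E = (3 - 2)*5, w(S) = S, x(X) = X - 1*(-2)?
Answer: -145/3 ≈ -48.333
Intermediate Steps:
x(X) = 2 + X (x(X) = X + 2 = 2 + X)
E = 5/3 (E = ((3 - 2)*5)/3 = (1*5)/3 = (⅓)*5 = 5/3 ≈ 1.6667)
q(b) = 5/3
q(-25)*(x(-1) - 2*w(3)*5) = 5*((2 - 1) - 6*5)/3 = 5*(1 - 2*15)/3 = 5*(1 - 30)/3 = (5/3)*(-29) = -145/3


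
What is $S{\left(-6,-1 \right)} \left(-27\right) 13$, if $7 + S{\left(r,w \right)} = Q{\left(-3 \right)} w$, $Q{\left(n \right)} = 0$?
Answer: $2457$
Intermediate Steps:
$S{\left(r,w \right)} = -7$ ($S{\left(r,w \right)} = -7 + 0 w = -7 + 0 = -7$)
$S{\left(-6,-1 \right)} \left(-27\right) 13 = \left(-7\right) \left(-27\right) 13 = 189 \cdot 13 = 2457$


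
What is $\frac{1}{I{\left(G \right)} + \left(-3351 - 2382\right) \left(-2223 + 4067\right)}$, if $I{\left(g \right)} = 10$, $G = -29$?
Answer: $- \frac{1}{10571642} \approx -9.4593 \cdot 10^{-8}$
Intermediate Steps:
$\frac{1}{I{\left(G \right)} + \left(-3351 - 2382\right) \left(-2223 + 4067\right)} = \frac{1}{10 + \left(-3351 - 2382\right) \left(-2223 + 4067\right)} = \frac{1}{10 - 10571652} = \frac{1}{-10571642} = - \frac{1}{10571642}$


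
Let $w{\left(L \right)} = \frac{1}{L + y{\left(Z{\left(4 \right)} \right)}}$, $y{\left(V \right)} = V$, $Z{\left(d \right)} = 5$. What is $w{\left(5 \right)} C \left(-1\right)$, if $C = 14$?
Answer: $- \frac{7}{5} \approx -1.4$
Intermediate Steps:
$w{\left(L \right)} = \frac{1}{5 + L}$ ($w{\left(L \right)} = \frac{1}{L + 5} = \frac{1}{5 + L}$)
$w{\left(5 \right)} C \left(-1\right) = \frac{14 \left(-1\right)}{5 + 5} = \frac{1}{10} \left(-14\right) = - \frac{7}{5}$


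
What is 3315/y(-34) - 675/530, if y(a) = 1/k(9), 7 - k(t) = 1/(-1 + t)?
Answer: 9662685/424 ≈ 22789.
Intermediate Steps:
k(t) = 7 - 1/(-1 + t)
y(a) = 8/55 (y(a) = 1/((-8 + 7*9)/(-1 + 9)) = 1/((-8 + 63)/8) = 1/((1/8)*55) = 1/(55/8) = 8/55)
3315/y(-34) - 675/530 = 3315/(8/55) - 675/530 = 3315*(55/8) - 675*1/530 = 182325/8 - 135/106 = 9662685/424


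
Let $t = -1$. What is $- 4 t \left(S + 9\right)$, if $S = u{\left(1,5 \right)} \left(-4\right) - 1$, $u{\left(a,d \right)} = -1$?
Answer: $48$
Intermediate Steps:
$S = 3$ ($S = \left(-1\right) \left(-4\right) - 1 = 4 - 1 = 3$)
$- 4 t \left(S + 9\right) = \left(-4\right) \left(-1\right) \left(3 + 9\right) = 4 \cdot 12 = 48$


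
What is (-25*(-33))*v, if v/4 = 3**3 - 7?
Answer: 66000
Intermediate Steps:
v = 80 (v = 4*(3**3 - 7) = 4*(27 - 7) = 4*20 = 80)
(-25*(-33))*v = -25*(-33)*80 = 825*80 = 66000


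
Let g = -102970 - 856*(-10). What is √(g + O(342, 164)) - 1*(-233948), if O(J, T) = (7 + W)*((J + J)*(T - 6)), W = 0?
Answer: 233948 + 9*√8174 ≈ 2.3476e+5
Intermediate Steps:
O(J, T) = 14*J*(-6 + T) (O(J, T) = (7 + 0)*((J + J)*(T - 6)) = 7*((2*J)*(-6 + T)) = 7*(2*J*(-6 + T)) = 14*J*(-6 + T))
g = -94410 (g = -102970 - 1*(-8560) = -102970 + 8560 = -94410)
√(g + O(342, 164)) - 1*(-233948) = √(-94410 + 14*342*(-6 + 164)) - 1*(-233948) = √(-94410 + 14*342*158) + 233948 = √(-94410 + 756504) + 233948 = √662094 + 233948 = 9*√8174 + 233948 = 233948 + 9*√8174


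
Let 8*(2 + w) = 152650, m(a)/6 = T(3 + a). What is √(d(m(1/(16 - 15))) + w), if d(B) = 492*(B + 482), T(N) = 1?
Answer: 3*√115189/2 ≈ 509.09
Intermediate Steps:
m(a) = 6 (m(a) = 6*1 = 6)
d(B) = 237144 + 492*B (d(B) = 492*(482 + B) = 237144 + 492*B)
w = 76317/4 (w = -2 + (⅛)*152650 = -2 + 76325/4 = 76317/4 ≈ 19079.)
√(d(m(1/(16 - 15))) + w) = √((237144 + 492*6) + 76317/4) = √((237144 + 2952) + 76317/4) = √(240096 + 76317/4) = √(1036701/4) = 3*√115189/2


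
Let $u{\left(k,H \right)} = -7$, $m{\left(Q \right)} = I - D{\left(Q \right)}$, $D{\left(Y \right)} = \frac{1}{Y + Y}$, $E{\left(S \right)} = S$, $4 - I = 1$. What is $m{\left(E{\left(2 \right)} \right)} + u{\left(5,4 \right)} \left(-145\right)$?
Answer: $\frac{4071}{4} \approx 1017.8$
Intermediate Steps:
$I = 3$ ($I = 4 - 1 = 3$)
$D{\left(Y \right)} = \frac{1}{2 Y}$
$m{\left(Q \right)} = 3 - \frac{1}{2 Q}$
$m{\left(E{\left(2 \right)} \right)} + u{\left(5,4 \right)} \left(-145\right) = \left(3 - \frac{1}{2 \cdot 2}\right) - -1015 = \left(3 - \frac{1}{4}\right) + 1015 = \frac{11}{4} + 1015 = \frac{4071}{4}$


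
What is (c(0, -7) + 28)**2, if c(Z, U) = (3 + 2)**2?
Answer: 2809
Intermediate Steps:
c(Z, U) = 25 (c(Z, U) = 5**2 = 25)
(c(0, -7) + 28)**2 = (25 + 28)**2 = 53**2 = 2809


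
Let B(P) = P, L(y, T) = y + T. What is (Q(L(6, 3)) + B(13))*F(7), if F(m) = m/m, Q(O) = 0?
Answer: 13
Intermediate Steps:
L(y, T) = T + y
F(m) = 1
(Q(L(6, 3)) + B(13))*F(7) = (0 + 13)*1 = 13*1 = 13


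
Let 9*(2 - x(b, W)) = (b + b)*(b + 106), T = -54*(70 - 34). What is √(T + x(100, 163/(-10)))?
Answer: I*√58678/3 ≈ 80.745*I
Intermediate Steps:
T = -1944 (T = -54*36 = -1944)
x(b, W) = 2 - 2*b*(106 + b)/9 (x(b, W) = 2 - (b + b)*(b + 106)/9 = 2 - 2*b*(106 + b)/9)
√(T + x(100, 163/(-10))) = √(-1944 + (2 - 212/9*100 - 2/9*100²)) = √(-1944 + (2 - 21200/9 - 2/9*10000)) = √(-1944 + (2 - 21200/9 - 20000/9)) = √(-1944 - 41182/9) = √(-58678/9) = I*√58678/3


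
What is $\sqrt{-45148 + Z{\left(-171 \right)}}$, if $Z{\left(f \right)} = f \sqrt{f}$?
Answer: $\sqrt{-45148 - 513 i \sqrt{19}} \approx 5.2603 - 212.55 i$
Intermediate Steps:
$Z{\left(f \right)} = f^{\frac{3}{2}}$
$\sqrt{-45148 + Z{\left(-171 \right)}} = \sqrt{-45148 + \left(-171\right)^{\frac{3}{2}}} = \sqrt{-45148 - 513 i \sqrt{19}}$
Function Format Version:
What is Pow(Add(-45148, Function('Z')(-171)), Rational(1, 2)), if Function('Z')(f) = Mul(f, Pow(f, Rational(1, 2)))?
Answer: Pow(Add(-45148, Mul(-513, I, Pow(19, Rational(1, 2)))), Rational(1, 2)) ≈ Add(5.2603, Mul(-212.55, I))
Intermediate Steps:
Function('Z')(f) = Pow(f, Rational(3, 2))
Pow(Add(-45148, Function('Z')(-171)), Rational(1, 2)) = Pow(Add(-45148, Pow(-171, Rational(3, 2))), Rational(1, 2)) = Pow(Add(-45148, Mul(-513, I, Pow(19, Rational(1, 2)))), Rational(1, 2))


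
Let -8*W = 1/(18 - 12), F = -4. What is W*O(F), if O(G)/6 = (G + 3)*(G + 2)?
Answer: -1/4 ≈ -0.25000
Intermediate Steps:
O(G) = 6*(2 + G)*(3 + G) (O(G) = 6*((G + 3)*(G + 2)) = 6*((3 + G)*(2 + G)) = 6*((2 + G)*(3 + G)) = 6*(2 + G)*(3 + G))
W = -1/48 (W = -1/(8*(18 - 12)) = -1/8/6 = -1/8*1/6 = -1/48 ≈ -0.020833)
W*O(F) = -(36 + 6*(-4)**2 + 30*(-4))/48 = -(36 + 6*16 - 120)/48 = -(36 + 96 - 120)/48 = -1/48*12 = -1/4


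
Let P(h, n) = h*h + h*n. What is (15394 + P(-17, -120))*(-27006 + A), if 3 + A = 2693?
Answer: -430952468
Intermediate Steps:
A = 2690 (A = -3 + 2693 = 2690)
P(h, n) = h² + h*n
(15394 + P(-17, -120))*(-27006 + A) = (15394 - 17*(-17 - 120))*(-27006 + 2690) = (15394 - 17*(-137))*(-24316) = (15394 + 2329)*(-24316) = 17723*(-24316) = -430952468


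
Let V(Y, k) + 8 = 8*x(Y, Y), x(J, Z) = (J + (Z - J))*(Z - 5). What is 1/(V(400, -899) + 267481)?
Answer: 1/1531473 ≈ 6.5297e-7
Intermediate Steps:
x(J, Z) = Z*(-5 + Z)
V(Y, k) = -8 + 8*Y*(-5 + Y) (V(Y, k) = -8 + 8*(Y*(-5 + Y)) = -8 + 8*Y*(-5 + Y))
1/(V(400, -899) + 267481) = 1/((-8 + 8*400*(-5 + 400)) + 267481) = 1/((-8 + 8*400*395) + 267481) = 1/((-8 + 1264000) + 267481) = 1/(1263992 + 267481) = 1/1531473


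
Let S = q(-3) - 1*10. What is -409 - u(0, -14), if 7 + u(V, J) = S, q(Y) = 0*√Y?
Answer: -392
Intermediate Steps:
q(Y) = 0
S = -10 (S = 0 - 1*10 = 0 - 10 = -10)
u(V, J) = -17 (u(V, J) = -7 - 10 = -17)
-409 - u(0, -14) = -409 - 1*(-17) = -409 + 17 = -392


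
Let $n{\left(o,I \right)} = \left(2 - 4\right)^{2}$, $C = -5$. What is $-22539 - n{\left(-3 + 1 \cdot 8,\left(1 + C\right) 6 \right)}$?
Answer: $-22543$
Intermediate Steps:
$n{\left(o,I \right)} = 4$ ($n{\left(o,I \right)} = \left(-2\right)^{2} = 4$)
$-22539 - n{\left(-3 + 1 \cdot 8,\left(1 + C\right) 6 \right)} = -22539 - 4 = -22543$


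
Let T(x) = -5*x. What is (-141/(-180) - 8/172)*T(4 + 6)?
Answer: -9505/258 ≈ -36.841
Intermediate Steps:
(-141/(-180) - 8/172)*T(4 + 6) = (-141/(-180) - 8/172)*(-5*(4 + 6)) = (-141*(-1/180) - 8*1/172)*(-5*10) = (47/60 - 2/43)*(-50) = (1901/2580)*(-50) = -9505/258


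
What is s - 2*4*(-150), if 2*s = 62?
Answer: 1231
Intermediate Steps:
s = 31 (s = (½)*62 = 31)
s - 2*4*(-150) = 31 - 2*4*(-150) = 31 - 8*(-150) = 31 + 1200 = 1231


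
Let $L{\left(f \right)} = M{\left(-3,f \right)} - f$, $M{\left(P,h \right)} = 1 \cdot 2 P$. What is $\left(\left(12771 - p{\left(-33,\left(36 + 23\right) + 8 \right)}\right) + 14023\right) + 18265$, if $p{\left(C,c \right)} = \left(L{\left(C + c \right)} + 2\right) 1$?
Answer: $45097$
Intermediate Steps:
$M{\left(P,h \right)} = 2 P$
$L{\left(f \right)} = -6 - f$ ($L{\left(f \right)} = 2 \left(-3\right) - f = -6 - f$)
$p{\left(C,c \right)} = -4 - C - c$ ($p{\left(C,c \right)} = \left(\left(-6 - \left(C + c\right)\right) + 2\right) 1 = \left(\left(-6 - C - c\right) + 2\right) 1 = \left(-4 - C - c\right) 1 = -4 - C - c$)
$\left(\left(12771 - p{\left(-33,\left(36 + 23\right) + 8 \right)}\right) + 14023\right) + 18265 = \left(\left(12771 - \left(-4 - -33 - \left(\left(36 + 23\right) + 8\right)\right)\right) + 14023\right) + 18265 = \left(\left(12771 - \left(-4 + 33 - \left(59 + 8\right)\right)\right) + 14023\right) + 18265 = \left(\left(12771 - \left(-4 + 33 - 67\right)\right) + 14023\right) + 18265 = \left(\left(12771 - -38\right) + 14023\right) + 18265 = \left(\left(12771 + 38\right) + 14023\right) + 18265 = \left(12809 + 14023\right) + 18265 = 26832 + 18265 = 45097$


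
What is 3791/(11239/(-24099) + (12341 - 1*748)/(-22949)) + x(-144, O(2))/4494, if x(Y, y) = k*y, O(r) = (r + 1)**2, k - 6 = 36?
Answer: -224331875968125/57491476426 ≈ -3902.0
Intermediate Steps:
k = 42 (k = 6 + 36 = 42)
O(r) = (1 + r)**2
x(Y, y) = 42*y
3791/(11239/(-24099) + (12341 - 1*748)/(-22949)) + x(-144, O(2))/4494 = 3791/(11239/(-24099) + (12341 - 1*748)/(-22949)) + (42*(1 + 2)**2)/4494 = 3791/(11239*(-1/24099) + (12341 - 748)*(-1/22949)) + (42*3**2)*(1/4494) = 3791/(-11239/24099 + 11593*(-1/22949)) + (42*9)*(1/4494) = 3791/(-11239/24099 - 11593/22949) + 378*(1/4494) = 3791/(-537303518/553047951) + 9/107 = 3791*(-553047951/537303518) + 9/107 = -2096604782241/537303518 + 9/107 = -224331875968125/57491476426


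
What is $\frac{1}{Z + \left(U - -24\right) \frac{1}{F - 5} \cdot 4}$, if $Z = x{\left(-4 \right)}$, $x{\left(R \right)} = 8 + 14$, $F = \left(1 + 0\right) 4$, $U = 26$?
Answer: $- \frac{1}{178} \approx -0.005618$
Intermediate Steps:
$F = 4$ ($F = 1 \cdot 4 = 4$)
$x{\left(R \right)} = 22$
$Z = 22$
$\frac{1}{Z + \left(U - -24\right) \frac{1}{F - 5} \cdot 4} = \frac{1}{22 + \left(26 - -24\right) \frac{1}{4 - 5} \cdot 4} = \frac{1}{22 + \left(26 + 24\right) \frac{1}{-1} \cdot 4} = \frac{1}{22 + 50 \left(\left(-1\right) 4\right)} = \frac{1}{22 + 50 \left(-4\right)} = \frac{1}{22 - 200} = \frac{1}{-178} = - \frac{1}{178}$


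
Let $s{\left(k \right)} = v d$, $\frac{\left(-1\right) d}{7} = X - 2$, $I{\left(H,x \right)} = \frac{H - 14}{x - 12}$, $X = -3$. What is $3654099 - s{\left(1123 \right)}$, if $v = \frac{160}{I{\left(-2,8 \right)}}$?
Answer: $3652699$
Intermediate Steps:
$I{\left(H,x \right)} = \frac{-14 + H}{-12 + x}$
$d = 35$ ($d = - 7 \left(-3 - 2\right) = \left(-7\right) \left(-5\right) = 35$)
$v = 40$ ($v = \frac{160}{\frac{1}{-12 + 8} \left(-14 - 2\right)} = \frac{160}{\frac{1}{-4} \left(-16\right)} = \frac{160}{\left(- \frac{1}{4}\right) \left(-16\right)} = \frac{160}{4} = 160 \cdot \frac{1}{4} = 40$)
$s{\left(k \right)} = 1400$ ($s{\left(k \right)} = 40 \cdot 35 = 1400$)
$3654099 - s{\left(1123 \right)} = 3654099 - 1400 = 3652699$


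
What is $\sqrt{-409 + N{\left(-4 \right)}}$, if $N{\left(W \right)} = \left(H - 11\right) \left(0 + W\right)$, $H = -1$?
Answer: $19 i \approx 19.0 i$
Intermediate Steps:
$N{\left(W \right)} = - 12 W$ ($N{\left(W \right)} = \left(-1 - 11\right) \left(0 + W\right) = - 12 W$)
$\sqrt{-409 + N{\left(-4 \right)}} = \sqrt{-409 - -48} = \sqrt{-409 + 48} = \sqrt{-361} = 19 i$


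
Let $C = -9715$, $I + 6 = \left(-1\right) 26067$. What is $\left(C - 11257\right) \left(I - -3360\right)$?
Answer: $476337036$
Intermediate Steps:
$I = -26073$ ($I = -6 - 26067 = -26073$)
$\left(C - 11257\right) \left(I - -3360\right) = \left(-9715 - 11257\right) \left(-26073 - -3360\right) = - 20972 \left(-26073 + 3360\right) = \left(-20972\right) \left(-22713\right) = 476337036$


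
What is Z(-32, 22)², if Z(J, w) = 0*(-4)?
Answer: 0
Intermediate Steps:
Z(J, w) = 0
Z(-32, 22)² = 0² = 0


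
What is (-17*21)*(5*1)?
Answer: -1785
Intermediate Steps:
(-17*21)*(5*1) = -357*5 = -1785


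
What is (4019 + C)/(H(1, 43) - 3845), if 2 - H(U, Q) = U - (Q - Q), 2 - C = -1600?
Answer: -5621/3844 ≈ -1.4623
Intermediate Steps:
C = 1602 (C = 2 - 1*(-1600) = 2 + 1600 = 1602)
H(U, Q) = 2 - U (H(U, Q) = 2 - (U - (Q - Q)) = 2 - (U - 1*0) = 2 - (U + 0) = 2 - U)
(4019 + C)/(H(1, 43) - 3845) = (4019 + 1602)/((2 - 1*1) - 3845) = 5621/((2 - 1) - 3845) = 5621/(1 - 3845) = 5621/(-3844) = 5621*(-1/3844) = -5621/3844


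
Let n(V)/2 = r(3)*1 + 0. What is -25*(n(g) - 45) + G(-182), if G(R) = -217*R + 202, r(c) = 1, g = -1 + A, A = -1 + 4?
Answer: 40771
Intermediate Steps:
A = 3
g = 2 (g = -1 + 3 = 2)
n(V) = 2 (n(V) = 2*(1*1 + 0) = 2*(1 + 0) = 2*1 = 2)
G(R) = 202 - 217*R
-25*(n(g) - 45) + G(-182) = -25*(2 - 45) + (202 - 217*(-182)) = -25*(-43) + (202 + 39494) = 1075 + 39696 = 40771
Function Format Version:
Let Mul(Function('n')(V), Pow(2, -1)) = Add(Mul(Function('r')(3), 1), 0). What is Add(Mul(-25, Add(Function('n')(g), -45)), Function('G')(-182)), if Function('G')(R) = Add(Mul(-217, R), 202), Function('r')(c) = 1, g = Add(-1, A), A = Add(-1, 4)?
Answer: 40771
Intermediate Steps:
A = 3
g = 2 (g = Add(-1, 3) = 2)
Function('n')(V) = 2 (Function('n')(V) = Mul(2, Add(Mul(1, 1), 0)) = Mul(2, Add(1, 0)) = Mul(2, 1) = 2)
Function('G')(R) = Add(202, Mul(-217, R))
Add(Mul(-25, Add(Function('n')(g), -45)), Function('G')(-182)) = Add(Mul(-25, Add(2, -45)), Add(202, Mul(-217, -182))) = Add(Mul(-25, -43), Add(202, 39494)) = Add(1075, 39696) = 40771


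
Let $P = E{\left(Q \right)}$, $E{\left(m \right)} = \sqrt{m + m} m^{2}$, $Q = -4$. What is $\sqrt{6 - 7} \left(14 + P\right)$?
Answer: $- 32 \sqrt{2} + 14 i \approx -45.255 + 14.0 i$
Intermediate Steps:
$E{\left(m \right)} = \sqrt{2} m^{\frac{5}{2}}$ ($E{\left(m \right)} = \sqrt{2 m} m^{2} = \sqrt{2} \sqrt{m} m^{2} = \sqrt{2} m^{\frac{5}{2}}$)
$P = 32 i \sqrt{2}$ ($P = \sqrt{2} \left(-4\right)^{\frac{5}{2}} = \sqrt{2} \cdot 32 i = 32 i \sqrt{2} \approx 45.255 i$)
$\sqrt{6 - 7} \left(14 + P\right) = \sqrt{6 - 7} \left(14 + 32 i \sqrt{2}\right) = \sqrt{-1} \left(14 + 32 i \sqrt{2}\right) = i \left(14 + 32 i \sqrt{2}\right)$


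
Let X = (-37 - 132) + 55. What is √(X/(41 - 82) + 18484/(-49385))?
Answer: √9864845660110/2024785 ≈ 1.5512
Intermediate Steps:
X = -114 (X = -169 + 55 = -114)
√(X/(41 - 82) + 18484/(-49385)) = √(-114/(41 - 82) + 18484/(-49385)) = √(-114/(-41) + 18484*(-1/49385)) = √(-114*(-1/41) - 18484/49385) = √(114/41 - 18484/49385) = √(4872046/2024785) = √9864845660110/2024785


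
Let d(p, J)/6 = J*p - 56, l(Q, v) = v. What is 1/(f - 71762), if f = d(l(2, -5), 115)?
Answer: -1/75548 ≈ -1.3237e-5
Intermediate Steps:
d(p, J) = -336 + 6*J*p (d(p, J) = 6*(J*p - 56) = 6*(-56 + J*p) = -336 + 6*J*p)
f = -3786 (f = -336 + 6*115*(-5) = -336 - 3450 = -3786)
1/(f - 71762) = 1/(-3786 - 71762) = 1/(-75548) = -1/75548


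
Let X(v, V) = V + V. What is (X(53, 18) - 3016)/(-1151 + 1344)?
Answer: -2980/193 ≈ -15.440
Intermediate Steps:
X(v, V) = 2*V
(X(53, 18) - 3016)/(-1151 + 1344) = (2*18 - 3016)/(-1151 + 1344) = (36 - 3016)/193 = -2980*1/193 = -2980/193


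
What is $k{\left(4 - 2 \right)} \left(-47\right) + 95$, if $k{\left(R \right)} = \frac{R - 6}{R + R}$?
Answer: $142$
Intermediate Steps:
$k{\left(R \right)} = \frac{-6 + R}{2 R}$
$k{\left(4 - 2 \right)} \left(-47\right) + 95 = \frac{-6 + \left(4 - 2\right)}{2 \left(4 - 2\right)} \left(-47\right) + 95 = \frac{-6 + 2}{2 \cdot 2} \left(-47\right) + 95 = \frac{1}{2} \cdot \frac{1}{2} \left(-4\right) \left(-47\right) + 95 = \left(-1\right) \left(-47\right) + 95 = 47 + 95 = 142$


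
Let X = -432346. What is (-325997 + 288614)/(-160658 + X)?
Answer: 12461/197668 ≈ 0.063040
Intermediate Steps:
(-325997 + 288614)/(-160658 + X) = (-325997 + 288614)/(-160658 - 432346) = -37383/(-593004) = -37383*(-1/593004) = 12461/197668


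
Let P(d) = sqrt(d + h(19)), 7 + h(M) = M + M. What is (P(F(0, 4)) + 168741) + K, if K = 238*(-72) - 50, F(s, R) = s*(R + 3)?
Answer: 151555 + sqrt(31) ≈ 1.5156e+5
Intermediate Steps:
h(M) = -7 + 2*M (h(M) = -7 + (M + M) = -7 + 2*M)
F(s, R) = s*(3 + R)
K = -17186 (K = -17136 - 50 = -17186)
P(d) = sqrt(31 + d) (P(d) = sqrt(d + (-7 + 2*19)) = sqrt(d + (-7 + 38)) = sqrt(d + 31) = sqrt(31 + d))
(P(F(0, 4)) + 168741) + K = (sqrt(31 + 0*(3 + 4)) + 168741) - 17186 = (sqrt(31 + 0*7) + 168741) - 17186 = (sqrt(31 + 0) + 168741) - 17186 = (sqrt(31) + 168741) - 17186 = (168741 + sqrt(31)) - 17186 = 151555 + sqrt(31)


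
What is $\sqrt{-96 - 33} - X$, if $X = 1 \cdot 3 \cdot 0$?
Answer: $i \sqrt{129} \approx 11.358 i$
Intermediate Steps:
$X = 0$ ($X = 3 \cdot 0 = 0$)
$\sqrt{-96 - 33} - X = \sqrt{-96 - 33} - 0 = \sqrt{-129} + 0 = i \sqrt{129} + 0 = i \sqrt{129}$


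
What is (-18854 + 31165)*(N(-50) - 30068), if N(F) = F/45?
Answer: -3331627442/9 ≈ -3.7018e+8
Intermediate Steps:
N(F) = F/45 (N(F) = F*(1/45) = F/45)
(-18854 + 31165)*(N(-50) - 30068) = (-18854 + 31165)*((1/45)*(-50) - 30068) = 12311*(-10/9 - 30068) = 12311*(-270622/9) = -3331627442/9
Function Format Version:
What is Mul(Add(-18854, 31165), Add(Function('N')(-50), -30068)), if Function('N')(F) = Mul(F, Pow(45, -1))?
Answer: Rational(-3331627442, 9) ≈ -3.7018e+8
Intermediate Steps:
Function('N')(F) = Mul(Rational(1, 45), F) (Function('N')(F) = Mul(F, Rational(1, 45)) = Mul(Rational(1, 45), F))
Mul(Add(-18854, 31165), Add(Function('N')(-50), -30068)) = Mul(Add(-18854, 31165), Add(Mul(Rational(1, 45), -50), -30068)) = Mul(12311, Add(Rational(-10, 9), -30068)) = Mul(12311, Rational(-270622, 9)) = Rational(-3331627442, 9)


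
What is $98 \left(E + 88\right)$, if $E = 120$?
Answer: $20384$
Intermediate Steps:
$98 \left(E + 88\right) = 98 \left(120 + 88\right) = 98 \cdot 208 = 20384$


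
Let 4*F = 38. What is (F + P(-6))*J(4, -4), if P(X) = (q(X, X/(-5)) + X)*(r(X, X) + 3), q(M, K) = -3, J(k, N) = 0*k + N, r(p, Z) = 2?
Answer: 142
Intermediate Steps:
F = 19/2 (F = (¼)*38 = 19/2 ≈ 9.5000)
J(k, N) = N (J(k, N) = 0 + N = N)
P(X) = -15 + 5*X (P(X) = (-3 + X)*(2 + 3) = (-3 + X)*5 = -15 + 5*X)
(F + P(-6))*J(4, -4) = (19/2 + (-15 + 5*(-6)))*(-4) = (19/2 + (-15 - 30))*(-4) = (19/2 - 45)*(-4) = -71/2*(-4) = 142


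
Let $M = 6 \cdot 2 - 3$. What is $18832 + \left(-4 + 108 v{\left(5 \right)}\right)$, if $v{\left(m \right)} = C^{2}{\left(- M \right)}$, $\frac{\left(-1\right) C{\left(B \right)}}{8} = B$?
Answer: $578700$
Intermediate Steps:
$M = 9$ ($M = 12 - 3 = 9$)
$C{\left(B \right)} = - 8 B$
$v{\left(m \right)} = 5184$ ($v{\left(m \right)} = \left(- 8 \left(\left(-1\right) 9\right)\right)^{2} = \left(\left(-8\right) \left(-9\right)\right)^{2} = 72^{2} = 5184$)
$18832 + \left(-4 + 108 v{\left(5 \right)}\right) = 18832 + \left(-4 + 108 \cdot 5184\right) = 18832 + \left(-4 + 559872\right) = 18832 + 559868 = 578700$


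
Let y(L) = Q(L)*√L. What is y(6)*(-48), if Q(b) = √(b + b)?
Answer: -288*√2 ≈ -407.29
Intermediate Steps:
Q(b) = √2*√b (Q(b) = √(2*b) = √2*√b)
y(L) = L*√2 (y(L) = (√2*√L)*√L = L*√2)
y(6)*(-48) = (6*√2)*(-48) = -288*√2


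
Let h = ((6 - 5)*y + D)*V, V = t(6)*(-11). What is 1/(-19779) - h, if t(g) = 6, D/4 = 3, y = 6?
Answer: 23497451/19779 ≈ 1188.0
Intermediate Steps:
D = 12 (D = 4*3 = 12)
V = -66 (V = 6*(-11) = -66)
h = -1188 (h = ((6 - 5)*6 + 12)*(-66) = (1*6 + 12)*(-66) = (6 + 12)*(-66) = 18*(-66) = -1188)
1/(-19779) - h = 1/(-19779) - 1*(-1188) = -1/19779 + 1188 = 23497451/19779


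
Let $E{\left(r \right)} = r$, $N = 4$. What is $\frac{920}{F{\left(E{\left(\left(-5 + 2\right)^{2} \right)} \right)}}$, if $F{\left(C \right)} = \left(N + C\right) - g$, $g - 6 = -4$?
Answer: $\frac{920}{11} \approx 83.636$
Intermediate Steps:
$g = 2$ ($g = 6 - 4 = 2$)
$F{\left(C \right)} = 2 + C$ ($F{\left(C \right)} = \left(4 + C\right) - 2 = 2 + C$)
$\frac{920}{F{\left(E{\left(\left(-5 + 2\right)^{2} \right)} \right)}} = \frac{920}{2 + \left(-5 + 2\right)^{2}} = \frac{920}{2 + \left(-3\right)^{2}} = \frac{920}{2 + 9} = \frac{920}{11}$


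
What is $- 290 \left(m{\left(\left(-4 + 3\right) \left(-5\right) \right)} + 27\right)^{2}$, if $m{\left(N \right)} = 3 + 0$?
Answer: $-261000$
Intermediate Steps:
$m{\left(N \right)} = 3$
$- 290 \left(m{\left(\left(-4 + 3\right) \left(-5\right) \right)} + 27\right)^{2} = - 290 \left(3 + 27\right)^{2} = - 290 \cdot 30^{2} = \left(-290\right) 900 = -261000$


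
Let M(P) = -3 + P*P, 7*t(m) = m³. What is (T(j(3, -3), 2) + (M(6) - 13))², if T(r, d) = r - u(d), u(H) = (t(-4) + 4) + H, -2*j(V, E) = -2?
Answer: 28561/49 ≈ 582.88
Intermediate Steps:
t(m) = m³/7
j(V, E) = 1 (j(V, E) = -½*(-2) = 1)
u(H) = -36/7 + H (u(H) = ((⅐)*(-4)³ + 4) + H = ((⅐)*(-64) + 4) + H = (-64/7 + 4) + H = -36/7 + H)
M(P) = -3 + P²
T(r, d) = 36/7 + r - d (T(r, d) = r - (-36/7 + d) = r + (36/7 - d) = 36/7 + r - d)
(T(j(3, -3), 2) + (M(6) - 13))² = ((36/7 + 1 - 1*2) + ((-3 + 6²) - 13))² = ((36/7 + 1 - 2) + ((-3 + 36) - 13))² = (29/7 + (33 - 13))² = (29/7 + 20)² = (169/7)² = 28561/49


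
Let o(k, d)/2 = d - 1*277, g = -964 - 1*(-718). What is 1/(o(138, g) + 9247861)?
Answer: 1/9246815 ≈ 1.0815e-7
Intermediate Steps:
g = -246 (g = -964 + 718 = -246)
o(k, d) = -554 + 2*d (o(k, d) = 2*(d - 1*277) = 2*(d - 277) = 2*(-277 + d) = -554 + 2*d)
1/(o(138, g) + 9247861) = 1/((-554 + 2*(-246)) + 9247861) = 1/((-554 - 492) + 9247861) = 1/(-1046 + 9247861) = 1/9246815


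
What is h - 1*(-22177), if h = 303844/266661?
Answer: 5914044841/266661 ≈ 22178.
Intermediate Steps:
h = 303844/266661 (h = 303844*(1/266661) = 303844/266661 ≈ 1.1394)
h - 1*(-22177) = 303844/266661 - 1*(-22177) = 303844/266661 + 22177 = 5914044841/266661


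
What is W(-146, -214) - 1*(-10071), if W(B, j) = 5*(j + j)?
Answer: 7931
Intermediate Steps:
W(B, j) = 10*j (W(B, j) = 5*(2*j) = 10*j)
W(-146, -214) - 1*(-10071) = 10*(-214) - 1*(-10071) = -2140 + 10071 = 7931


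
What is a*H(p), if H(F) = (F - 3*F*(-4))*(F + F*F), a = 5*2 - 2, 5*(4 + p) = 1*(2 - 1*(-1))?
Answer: -360672/125 ≈ -2885.4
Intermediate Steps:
p = -17/5 (p = -4 + (1*(2 - 1*(-1)))/5 = -4 + (1*(2 + 1))/5 = -4 + (1*3)/5 = -4 + (1/5)*3 = -4 + 3/5 = -17/5 ≈ -3.4000)
a = 8 (a = 10 - 2 = 8)
H(F) = 13*F*(F + F**2) (H(F) = (F + 12*F)*(F + F**2) = (13*F)*(F + F**2) = 13*F*(F + F**2))
a*H(p) = 8*(13*(-17/5)**2*(1 - 17/5)) = 8*(13*(289/25)*(-12/5)) = 8*(-45084/125) = -360672/125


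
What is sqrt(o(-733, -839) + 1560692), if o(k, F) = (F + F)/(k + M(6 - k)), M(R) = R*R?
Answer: 61*sqrt(31189520505126)/272694 ≈ 1249.3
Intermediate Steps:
M(R) = R**2
o(k, F) = 2*F/(k + (6 - k)**2) (o(k, F) = (F + F)/(k + (6 - k)**2) = (2*F)/(k + (6 - k)**2) = 2*F/(k + (6 - k)**2))
sqrt(o(-733, -839) + 1560692) = sqrt(2*(-839)/(-733 + (-6 - 733)**2) + 1560692) = sqrt(2*(-839)/(-733 + (-739)**2) + 1560692) = sqrt(2*(-839)/(-733 + 546121) + 1560692) = sqrt(2*(-839)/545388 + 1560692) = sqrt(2*(-839)*(1/545388) + 1560692) = sqrt(-839/272694 + 1560692) = sqrt(425591343409/272694) = 61*sqrt(31189520505126)/272694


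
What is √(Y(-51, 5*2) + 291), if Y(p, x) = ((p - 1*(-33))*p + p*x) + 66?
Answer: 3*√85 ≈ 27.659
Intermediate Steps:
Y(p, x) = 66 + p*x + p*(33 + p) (Y(p, x) = ((p + 33)*p + p*x) + 66 = ((33 + p)*p + p*x) + 66 = (p*(33 + p) + p*x) + 66 = (p*x + p*(33 + p)) + 66 = 66 + p*x + p*(33 + p))
√(Y(-51, 5*2) + 291) = √((66 + (-51)² + 33*(-51) - 255*2) + 291) = √((66 + 2601 - 1683 - 51*10) + 291) = √((66 + 2601 - 1683 - 510) + 291) = √(474 + 291) = √765 = 3*√85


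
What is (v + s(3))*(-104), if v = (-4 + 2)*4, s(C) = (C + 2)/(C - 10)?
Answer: 6344/7 ≈ 906.29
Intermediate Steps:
s(C) = (2 + C)/(-10 + C)
v = -8 (v = -2*4 = -8)
(v + s(3))*(-104) = (-8 + (2 + 3)/(-10 + 3))*(-104) = (-8 + 5/(-7))*(-104) = (-8 - ⅐*5)*(-104) = (-8 - 5/7)*(-104) = -61/7*(-104) = 6344/7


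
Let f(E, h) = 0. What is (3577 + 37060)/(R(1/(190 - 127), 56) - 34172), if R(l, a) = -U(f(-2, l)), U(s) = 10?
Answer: -40637/34182 ≈ -1.1888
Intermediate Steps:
R(l, a) = -10 (R(l, a) = -1*10 = -10)
(3577 + 37060)/(R(1/(190 - 127), 56) - 34172) = (3577 + 37060)/(-10 - 34172) = 40637/(-34182) = 40637*(-1/34182) = -40637/34182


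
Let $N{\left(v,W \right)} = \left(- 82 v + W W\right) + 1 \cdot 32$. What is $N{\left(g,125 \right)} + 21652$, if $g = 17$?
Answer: $35915$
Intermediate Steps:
$N{\left(v,W \right)} = 32 + W^{2} - 82 v$ ($N{\left(v,W \right)} = \left(- 82 v + W^{2}\right) + 32 = \left(W^{2} - 82 v\right) + 32 = 32 + W^{2} - 82 v$)
$N{\left(g,125 \right)} + 21652 = \left(32 + 125^{2} - 1394\right) + 21652 = \left(32 + 15625 - 1394\right) + 21652 = 14263 + 21652 = 35915$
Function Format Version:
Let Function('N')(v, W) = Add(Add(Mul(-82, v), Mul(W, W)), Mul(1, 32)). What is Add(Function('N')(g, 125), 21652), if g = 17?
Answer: 35915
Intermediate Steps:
Function('N')(v, W) = Add(32, Pow(W, 2), Mul(-82, v)) (Function('N')(v, W) = Add(Add(Mul(-82, v), Pow(W, 2)), 32) = Add(Add(Pow(W, 2), Mul(-82, v)), 32) = Add(32, Pow(W, 2), Mul(-82, v)))
Add(Function('N')(g, 125), 21652) = Add(Add(32, Pow(125, 2), Mul(-82, 17)), 21652) = Add(Add(32, 15625, -1394), 21652) = Add(14263, 21652) = 35915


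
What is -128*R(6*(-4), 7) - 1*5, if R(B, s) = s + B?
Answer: 2171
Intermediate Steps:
R(B, s) = B + s
-128*R(6*(-4), 7) - 1*5 = -128*(6*(-4) + 7) - 1*5 = -128*(-24 + 7) - 5 = -128*(-17) - 5 = 2176 - 5 = 2171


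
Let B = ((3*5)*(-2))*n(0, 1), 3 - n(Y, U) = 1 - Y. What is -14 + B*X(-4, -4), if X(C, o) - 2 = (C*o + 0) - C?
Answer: -1334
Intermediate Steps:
n(Y, U) = 2 + Y (n(Y, U) = 3 - (1 - Y) = 3 + (-1 + Y) = 2 + Y)
X(C, o) = 2 - C + C*o (X(C, o) = 2 + ((C*o + 0) - C) = 2 + (C*o - C) = 2 + (-C + C*o) = 2 - C + C*o)
B = -60 (B = ((3*5)*(-2))*(2 + 0) = (15*(-2))*2 = -30*2 = -60)
-14 + B*X(-4, -4) = -14 - 60*(2 - 1*(-4) - 4*(-4)) = -14 - 60*(2 + 4 + 16) = -14 - 60*22 = -14 - 1320 = -1334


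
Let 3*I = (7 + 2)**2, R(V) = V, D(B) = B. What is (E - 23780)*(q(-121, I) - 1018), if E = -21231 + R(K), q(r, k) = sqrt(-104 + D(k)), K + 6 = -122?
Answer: 45951502 - 45139*I*sqrt(77) ≈ 4.5951e+7 - 3.9609e+5*I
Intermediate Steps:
K = -128 (K = -6 - 122 = -128)
I = 27 (I = (7 + 2)**2/3 = (1/3)*9**2 = (1/3)*81 = 27)
q(r, k) = sqrt(-104 + k)
E = -21359 (E = -21231 - 128 = -21359)
(E - 23780)*(q(-121, I) - 1018) = (-21359 - 23780)*(sqrt(-104 + 27) - 1018) = -45139*(sqrt(-77) - 1018) = -45139*(I*sqrt(77) - 1018) = -45139*(-1018 + I*sqrt(77)) = 45951502 - 45139*I*sqrt(77)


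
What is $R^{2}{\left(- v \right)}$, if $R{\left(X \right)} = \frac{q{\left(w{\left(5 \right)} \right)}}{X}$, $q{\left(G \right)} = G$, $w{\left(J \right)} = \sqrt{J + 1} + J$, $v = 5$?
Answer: $\frac{\left(5 + \sqrt{6}\right)^{2}}{25} \approx 2.2198$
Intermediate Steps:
$w{\left(J \right)} = J + \sqrt{1 + J}$ ($w{\left(J \right)} = \sqrt{1 + J} + J = J + \sqrt{1 + J}$)
$R{\left(X \right)} = \frac{5 + \sqrt{6}}{X}$ ($R{\left(X \right)} = \frac{5 + \sqrt{1 + 5}}{X} = \frac{5 + \sqrt{6}}{X}$)
$R^{2}{\left(- v \right)} = \left(\frac{5 + \sqrt{6}}{\left(-1\right) 5}\right)^{2} = \left(\frac{5 + \sqrt{6}}{-5}\right)^{2} = \left(- \frac{5 + \sqrt{6}}{5}\right)^{2} = \left(-1 - \frac{\sqrt{6}}{5}\right)^{2}$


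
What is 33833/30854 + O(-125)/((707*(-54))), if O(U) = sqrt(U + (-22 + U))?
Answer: 33833/30854 - 2*I*sqrt(17)/19089 ≈ 1.0966 - 0.00043199*I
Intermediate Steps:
O(U) = sqrt(-22 + 2*U)
33833/30854 + O(-125)/((707*(-54))) = 33833/30854 + sqrt(-22 + 2*(-125))/((707*(-54))) = 33833*(1/30854) + sqrt(-22 - 250)/(-38178) = 33833/30854 + sqrt(-272)*(-1/38178) = 33833/30854 + (4*I*sqrt(17))*(-1/38178) = 33833/30854 - 2*I*sqrt(17)/19089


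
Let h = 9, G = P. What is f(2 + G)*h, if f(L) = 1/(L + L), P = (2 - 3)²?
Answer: 3/2 ≈ 1.5000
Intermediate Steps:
P = 1 (P = (-1)² = 1)
G = 1
f(L) = 1/(2*L)
f(2 + G)*h = (1/(2*(2 + 1)))*9 = ((½)/3)*9 = ((½)*(⅓))*9 = (⅙)*9 = 3/2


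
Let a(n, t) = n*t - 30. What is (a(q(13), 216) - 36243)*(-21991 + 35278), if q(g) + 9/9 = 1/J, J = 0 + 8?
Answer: -484470594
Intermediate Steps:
J = 8
q(g) = -7/8 (q(g) = -1 + 1/8 = -1 + ⅛ = -7/8)
a(n, t) = -30 + n*t
(a(q(13), 216) - 36243)*(-21991 + 35278) = ((-30 - 7/8*216) - 36243)*(-21991 + 35278) = ((-30 - 189) - 36243)*13287 = (-219 - 36243)*13287 = -36462*13287 = -484470594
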